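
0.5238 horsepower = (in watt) 390.6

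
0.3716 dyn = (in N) 3.716e-06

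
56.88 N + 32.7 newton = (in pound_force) 20.14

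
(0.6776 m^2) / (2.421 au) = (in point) 5.303e-09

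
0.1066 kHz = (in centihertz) 1.066e+04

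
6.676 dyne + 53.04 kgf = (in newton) 520.1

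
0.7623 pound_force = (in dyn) 3.391e+05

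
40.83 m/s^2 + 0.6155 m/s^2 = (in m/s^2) 41.45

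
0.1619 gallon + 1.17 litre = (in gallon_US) 0.471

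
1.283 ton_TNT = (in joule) 5.368e+09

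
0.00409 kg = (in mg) 4090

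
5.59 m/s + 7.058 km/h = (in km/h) 27.18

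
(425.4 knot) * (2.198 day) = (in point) 1.178e+11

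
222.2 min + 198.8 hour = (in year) 0.02312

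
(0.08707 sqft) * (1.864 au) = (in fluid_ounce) 7.627e+13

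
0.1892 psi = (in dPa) 1.304e+04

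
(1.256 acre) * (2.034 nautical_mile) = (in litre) 1.915e+10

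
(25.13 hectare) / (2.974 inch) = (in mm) 3.327e+09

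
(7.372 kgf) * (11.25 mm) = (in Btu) 0.0007709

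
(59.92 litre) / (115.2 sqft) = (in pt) 15.87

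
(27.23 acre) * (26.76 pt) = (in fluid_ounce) 3.518e+07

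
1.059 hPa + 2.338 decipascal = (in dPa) 1061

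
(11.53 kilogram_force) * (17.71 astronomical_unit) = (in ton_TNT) 7.16e+04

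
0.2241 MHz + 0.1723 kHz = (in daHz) 2.243e+04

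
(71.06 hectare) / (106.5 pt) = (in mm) 1.891e+10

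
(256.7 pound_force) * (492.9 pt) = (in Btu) 0.1882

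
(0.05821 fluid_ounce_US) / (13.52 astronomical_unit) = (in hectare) 8.511e-23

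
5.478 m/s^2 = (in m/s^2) 5.478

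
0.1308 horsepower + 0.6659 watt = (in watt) 98.2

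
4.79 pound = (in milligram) 2.173e+06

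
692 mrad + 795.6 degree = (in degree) 835.2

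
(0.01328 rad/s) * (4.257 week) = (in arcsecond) 7.052e+09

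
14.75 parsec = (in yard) 4.977e+17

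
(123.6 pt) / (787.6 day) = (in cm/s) 6.408e-08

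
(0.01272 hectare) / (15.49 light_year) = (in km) 8.68e-19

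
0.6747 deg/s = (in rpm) 0.1125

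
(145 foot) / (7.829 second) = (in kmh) 20.32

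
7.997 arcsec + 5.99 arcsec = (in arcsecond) 13.99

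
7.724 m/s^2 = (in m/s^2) 7.724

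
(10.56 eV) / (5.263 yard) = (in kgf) 3.585e-20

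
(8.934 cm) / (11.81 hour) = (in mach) 6.171e-09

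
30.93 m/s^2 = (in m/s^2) 30.93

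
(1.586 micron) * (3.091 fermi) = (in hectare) 4.902e-25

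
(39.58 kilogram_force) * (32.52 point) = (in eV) 2.779e+19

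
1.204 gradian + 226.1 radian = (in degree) 1.296e+04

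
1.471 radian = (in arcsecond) 3.034e+05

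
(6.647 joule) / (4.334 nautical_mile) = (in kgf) 8.445e-05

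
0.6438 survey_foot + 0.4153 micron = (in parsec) 6.359e-18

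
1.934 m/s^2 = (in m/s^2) 1.934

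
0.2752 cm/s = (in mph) 0.006156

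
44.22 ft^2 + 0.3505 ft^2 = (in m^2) 4.141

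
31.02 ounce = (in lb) 1.939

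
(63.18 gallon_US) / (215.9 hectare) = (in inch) 4.361e-06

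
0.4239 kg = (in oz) 14.95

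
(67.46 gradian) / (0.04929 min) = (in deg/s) 20.53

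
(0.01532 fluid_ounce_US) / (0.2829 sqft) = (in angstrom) 1.724e+05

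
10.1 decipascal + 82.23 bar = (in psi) 1193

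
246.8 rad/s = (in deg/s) 1.414e+04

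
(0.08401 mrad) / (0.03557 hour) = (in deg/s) 3.759e-05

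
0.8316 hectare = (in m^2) 8316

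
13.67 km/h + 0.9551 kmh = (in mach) 0.01193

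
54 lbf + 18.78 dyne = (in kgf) 24.49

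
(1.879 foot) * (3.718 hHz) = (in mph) 476.3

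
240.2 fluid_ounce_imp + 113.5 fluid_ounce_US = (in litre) 10.18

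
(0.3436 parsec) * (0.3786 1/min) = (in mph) 1.497e+14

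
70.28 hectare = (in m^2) 7.028e+05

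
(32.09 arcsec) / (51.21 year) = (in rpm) 9.199e-13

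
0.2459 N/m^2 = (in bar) 2.459e-06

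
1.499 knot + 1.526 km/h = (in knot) 2.323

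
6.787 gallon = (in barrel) 0.1616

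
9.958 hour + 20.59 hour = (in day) 1.273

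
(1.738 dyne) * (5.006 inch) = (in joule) 2.21e-06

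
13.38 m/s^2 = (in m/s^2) 13.38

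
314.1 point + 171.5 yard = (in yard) 171.6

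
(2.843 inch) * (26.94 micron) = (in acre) 4.807e-10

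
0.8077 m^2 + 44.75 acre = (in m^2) 1.811e+05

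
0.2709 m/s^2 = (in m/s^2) 0.2709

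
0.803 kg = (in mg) 8.03e+05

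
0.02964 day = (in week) 0.004234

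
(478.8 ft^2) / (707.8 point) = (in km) 0.1781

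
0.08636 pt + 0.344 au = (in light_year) 5.44e-06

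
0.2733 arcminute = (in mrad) 0.0795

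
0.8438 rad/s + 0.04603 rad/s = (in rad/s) 0.8898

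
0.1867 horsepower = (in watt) 139.2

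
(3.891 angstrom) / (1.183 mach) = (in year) 3.063e-20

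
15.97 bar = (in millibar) 1.597e+04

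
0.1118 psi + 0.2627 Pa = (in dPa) 7711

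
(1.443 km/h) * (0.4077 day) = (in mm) 1.412e+07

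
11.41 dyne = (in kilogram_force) 1.163e-05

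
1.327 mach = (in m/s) 451.8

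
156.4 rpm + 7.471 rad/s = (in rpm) 227.7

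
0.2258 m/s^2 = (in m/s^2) 0.2258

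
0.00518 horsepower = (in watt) 3.863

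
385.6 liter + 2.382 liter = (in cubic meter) 0.388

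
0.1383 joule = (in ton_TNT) 3.305e-11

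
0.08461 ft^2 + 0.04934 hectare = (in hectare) 0.04934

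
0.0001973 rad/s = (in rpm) 0.001884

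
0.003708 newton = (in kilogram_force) 0.0003781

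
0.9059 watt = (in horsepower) 0.001215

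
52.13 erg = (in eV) 3.254e+13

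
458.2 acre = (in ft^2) 1.996e+07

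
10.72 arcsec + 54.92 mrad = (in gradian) 3.5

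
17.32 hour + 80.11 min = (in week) 0.111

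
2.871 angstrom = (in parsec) 9.304e-27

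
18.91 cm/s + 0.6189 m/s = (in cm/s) 80.8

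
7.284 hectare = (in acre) 18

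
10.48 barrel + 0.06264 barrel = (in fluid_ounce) 5.668e+04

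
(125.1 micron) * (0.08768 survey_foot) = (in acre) 8.261e-10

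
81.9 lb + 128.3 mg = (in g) 3.715e+04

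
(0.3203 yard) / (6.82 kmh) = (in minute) 0.002577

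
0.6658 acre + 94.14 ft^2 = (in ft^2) 2.91e+04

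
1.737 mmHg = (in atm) 0.002286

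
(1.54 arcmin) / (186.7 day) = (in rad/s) 2.777e-11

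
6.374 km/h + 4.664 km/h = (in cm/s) 306.6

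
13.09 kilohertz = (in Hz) 1.309e+04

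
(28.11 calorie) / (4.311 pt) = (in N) 7.733e+04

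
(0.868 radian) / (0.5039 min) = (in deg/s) 1.645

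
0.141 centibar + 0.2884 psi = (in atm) 0.02102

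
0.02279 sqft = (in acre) 5.232e-07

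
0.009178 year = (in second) 2.894e+05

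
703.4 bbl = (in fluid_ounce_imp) 3.936e+06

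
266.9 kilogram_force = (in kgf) 266.9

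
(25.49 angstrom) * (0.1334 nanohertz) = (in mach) 9.986e-22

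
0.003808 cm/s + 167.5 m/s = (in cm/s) 1.675e+04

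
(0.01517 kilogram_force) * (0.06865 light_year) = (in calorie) 2.309e+13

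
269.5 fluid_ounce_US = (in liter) 7.97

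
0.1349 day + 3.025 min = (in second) 1.184e+04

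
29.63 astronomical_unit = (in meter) 4.433e+12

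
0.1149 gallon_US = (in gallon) 0.1149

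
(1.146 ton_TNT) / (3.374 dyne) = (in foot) 4.662e+14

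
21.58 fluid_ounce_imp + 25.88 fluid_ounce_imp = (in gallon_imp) 0.2966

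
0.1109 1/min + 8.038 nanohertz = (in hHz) 1.848e-05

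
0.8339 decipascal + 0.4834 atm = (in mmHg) 367.4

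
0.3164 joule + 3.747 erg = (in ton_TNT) 7.562e-11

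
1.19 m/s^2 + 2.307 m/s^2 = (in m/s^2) 3.497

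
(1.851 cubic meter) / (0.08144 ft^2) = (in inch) 9632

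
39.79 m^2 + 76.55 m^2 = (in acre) 0.02875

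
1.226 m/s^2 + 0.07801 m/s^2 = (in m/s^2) 1.304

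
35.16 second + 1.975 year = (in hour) 1.73e+04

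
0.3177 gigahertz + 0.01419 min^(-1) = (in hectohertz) 3.177e+06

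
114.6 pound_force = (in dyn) 5.098e+07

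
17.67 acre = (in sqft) 7.697e+05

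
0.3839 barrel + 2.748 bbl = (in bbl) 3.132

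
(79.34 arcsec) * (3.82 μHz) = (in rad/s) 1.469e-09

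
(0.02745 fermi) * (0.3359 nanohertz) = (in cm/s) 9.22e-25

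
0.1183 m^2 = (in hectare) 1.183e-05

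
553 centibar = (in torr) 4148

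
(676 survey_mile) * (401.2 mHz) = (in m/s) 4.365e+05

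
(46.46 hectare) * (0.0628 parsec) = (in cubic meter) 9.003e+20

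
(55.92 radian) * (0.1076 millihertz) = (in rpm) 0.05746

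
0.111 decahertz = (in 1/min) 66.6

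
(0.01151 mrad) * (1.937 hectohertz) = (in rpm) 0.02129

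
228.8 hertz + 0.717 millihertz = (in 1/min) 1.373e+04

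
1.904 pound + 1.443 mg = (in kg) 0.8636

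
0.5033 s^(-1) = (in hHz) 0.005033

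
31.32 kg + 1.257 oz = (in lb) 69.13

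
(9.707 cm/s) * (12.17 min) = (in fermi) 7.088e+16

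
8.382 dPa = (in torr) 0.006287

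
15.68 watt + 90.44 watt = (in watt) 106.1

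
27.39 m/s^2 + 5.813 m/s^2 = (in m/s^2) 33.2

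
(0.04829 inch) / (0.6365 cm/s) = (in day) 2.23e-06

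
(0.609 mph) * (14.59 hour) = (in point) 4.053e+07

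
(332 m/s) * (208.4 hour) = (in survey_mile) 1.548e+05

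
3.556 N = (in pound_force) 0.7994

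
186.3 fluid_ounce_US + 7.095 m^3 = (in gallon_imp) 1562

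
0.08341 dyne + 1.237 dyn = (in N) 1.32e-05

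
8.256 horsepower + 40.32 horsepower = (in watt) 3.622e+04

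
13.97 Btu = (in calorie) 3523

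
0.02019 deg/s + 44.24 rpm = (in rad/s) 4.633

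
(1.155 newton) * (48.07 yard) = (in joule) 50.77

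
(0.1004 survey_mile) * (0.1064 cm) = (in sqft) 1.851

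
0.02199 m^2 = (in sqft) 0.2367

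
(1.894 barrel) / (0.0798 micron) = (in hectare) 377.3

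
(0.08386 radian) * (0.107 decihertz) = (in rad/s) 0.0008973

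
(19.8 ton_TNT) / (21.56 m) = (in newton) 3.842e+09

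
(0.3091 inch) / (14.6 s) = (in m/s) 0.0005377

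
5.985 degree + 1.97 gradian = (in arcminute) 465.5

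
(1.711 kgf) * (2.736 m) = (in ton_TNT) 1.097e-08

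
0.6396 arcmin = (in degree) 0.01066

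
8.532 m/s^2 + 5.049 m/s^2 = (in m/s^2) 13.58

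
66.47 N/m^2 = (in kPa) 0.06647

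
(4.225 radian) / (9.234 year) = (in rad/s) 1.451e-08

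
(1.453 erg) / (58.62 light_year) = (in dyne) 2.62e-20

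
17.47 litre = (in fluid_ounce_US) 590.7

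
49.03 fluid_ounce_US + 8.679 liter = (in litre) 10.13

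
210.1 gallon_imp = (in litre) 955.1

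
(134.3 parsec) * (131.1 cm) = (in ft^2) 5.848e+19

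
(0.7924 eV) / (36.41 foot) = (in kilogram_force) 1.167e-21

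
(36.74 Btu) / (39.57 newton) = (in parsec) 3.175e-14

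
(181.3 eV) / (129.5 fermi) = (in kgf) 2.287e-05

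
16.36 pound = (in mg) 7.421e+06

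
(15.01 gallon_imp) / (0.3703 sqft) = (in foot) 6.508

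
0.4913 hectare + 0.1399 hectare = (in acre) 1.56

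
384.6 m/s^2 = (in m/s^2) 384.6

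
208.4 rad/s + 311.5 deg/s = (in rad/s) 213.8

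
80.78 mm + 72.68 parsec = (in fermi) 2.243e+33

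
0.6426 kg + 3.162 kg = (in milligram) 3.805e+06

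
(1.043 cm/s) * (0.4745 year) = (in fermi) 1.561e+20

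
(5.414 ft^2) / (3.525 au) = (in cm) 9.538e-11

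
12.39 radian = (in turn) 1.972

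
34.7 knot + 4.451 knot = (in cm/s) 2014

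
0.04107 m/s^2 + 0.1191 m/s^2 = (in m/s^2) 0.1602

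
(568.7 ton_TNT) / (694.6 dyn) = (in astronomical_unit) 2290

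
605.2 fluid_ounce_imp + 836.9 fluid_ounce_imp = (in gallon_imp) 9.013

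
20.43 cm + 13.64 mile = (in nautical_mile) 11.85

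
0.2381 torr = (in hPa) 0.3174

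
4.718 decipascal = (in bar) 4.718e-06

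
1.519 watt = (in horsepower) 0.002037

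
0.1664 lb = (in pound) 0.1664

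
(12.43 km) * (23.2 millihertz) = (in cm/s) 2.884e+04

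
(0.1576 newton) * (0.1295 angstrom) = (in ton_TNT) 4.878e-22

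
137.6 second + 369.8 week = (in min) 3.728e+06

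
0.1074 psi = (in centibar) 0.7405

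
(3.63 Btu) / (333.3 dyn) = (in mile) 714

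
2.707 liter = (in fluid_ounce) 91.53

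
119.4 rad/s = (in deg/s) 6841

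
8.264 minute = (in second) 495.8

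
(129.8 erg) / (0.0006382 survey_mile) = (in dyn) 1.264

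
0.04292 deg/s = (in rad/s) 0.0007491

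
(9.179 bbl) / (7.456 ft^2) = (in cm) 210.7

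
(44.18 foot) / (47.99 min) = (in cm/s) 0.4677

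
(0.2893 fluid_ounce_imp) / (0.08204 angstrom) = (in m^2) 1.002e+06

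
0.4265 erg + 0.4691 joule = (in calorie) 0.1121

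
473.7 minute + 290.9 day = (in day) 291.2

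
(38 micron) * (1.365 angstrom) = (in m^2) 5.187e-15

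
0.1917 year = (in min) 1.008e+05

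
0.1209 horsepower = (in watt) 90.16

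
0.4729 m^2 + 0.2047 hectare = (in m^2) 2047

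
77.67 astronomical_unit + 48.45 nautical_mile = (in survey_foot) 3.812e+13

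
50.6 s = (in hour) 0.01406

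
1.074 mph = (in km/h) 1.728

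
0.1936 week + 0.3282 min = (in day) 1.355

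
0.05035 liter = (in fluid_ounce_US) 1.703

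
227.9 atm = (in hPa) 2.309e+05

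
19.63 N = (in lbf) 4.413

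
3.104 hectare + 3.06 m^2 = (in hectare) 3.104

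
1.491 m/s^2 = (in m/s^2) 1.491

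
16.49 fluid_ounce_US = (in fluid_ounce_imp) 17.16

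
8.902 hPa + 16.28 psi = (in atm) 1.117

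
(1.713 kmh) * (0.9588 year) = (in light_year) 1.521e-09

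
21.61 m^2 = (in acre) 0.00534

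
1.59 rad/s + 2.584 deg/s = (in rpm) 15.61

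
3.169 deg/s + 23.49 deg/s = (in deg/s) 26.66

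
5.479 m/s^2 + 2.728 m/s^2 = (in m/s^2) 8.207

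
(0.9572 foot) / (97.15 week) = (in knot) 9.652e-09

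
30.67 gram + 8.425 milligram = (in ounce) 1.082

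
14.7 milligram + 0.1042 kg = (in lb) 0.2298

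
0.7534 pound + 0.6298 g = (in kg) 0.3424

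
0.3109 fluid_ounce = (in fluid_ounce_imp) 0.3236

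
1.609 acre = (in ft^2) 7.009e+04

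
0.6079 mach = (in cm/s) 2.07e+04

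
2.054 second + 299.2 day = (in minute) 4.308e+05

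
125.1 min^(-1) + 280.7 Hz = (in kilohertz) 0.2828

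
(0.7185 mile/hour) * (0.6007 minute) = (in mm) 1.158e+04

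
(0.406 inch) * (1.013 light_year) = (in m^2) 9.883e+13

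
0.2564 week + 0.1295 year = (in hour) 1177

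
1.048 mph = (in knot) 0.9107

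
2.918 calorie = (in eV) 7.62e+19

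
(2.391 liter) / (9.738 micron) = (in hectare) 0.02455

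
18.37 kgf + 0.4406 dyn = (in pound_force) 40.5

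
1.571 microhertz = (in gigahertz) 1.571e-15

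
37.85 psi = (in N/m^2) 2.61e+05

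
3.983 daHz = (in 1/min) 2390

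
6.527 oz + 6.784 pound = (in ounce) 115.1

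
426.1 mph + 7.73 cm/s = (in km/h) 686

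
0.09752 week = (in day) 0.6826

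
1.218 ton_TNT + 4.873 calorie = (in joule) 5.096e+09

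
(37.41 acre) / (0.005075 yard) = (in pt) 9.248e+10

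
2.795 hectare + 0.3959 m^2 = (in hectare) 2.795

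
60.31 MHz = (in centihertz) 6.031e+09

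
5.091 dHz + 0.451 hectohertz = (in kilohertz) 0.04561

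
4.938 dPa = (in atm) 4.873e-06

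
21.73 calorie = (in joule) 90.92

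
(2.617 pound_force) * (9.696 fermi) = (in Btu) 1.07e-16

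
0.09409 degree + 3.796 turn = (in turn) 3.796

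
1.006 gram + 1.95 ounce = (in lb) 0.1241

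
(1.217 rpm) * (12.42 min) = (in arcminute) 3.265e+05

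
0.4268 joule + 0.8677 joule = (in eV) 8.08e+18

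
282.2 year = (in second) 8.899e+09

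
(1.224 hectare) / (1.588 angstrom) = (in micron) 7.708e+19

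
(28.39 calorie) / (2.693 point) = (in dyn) 1.25e+10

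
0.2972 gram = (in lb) 0.0006552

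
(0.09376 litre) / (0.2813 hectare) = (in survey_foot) 1.094e-07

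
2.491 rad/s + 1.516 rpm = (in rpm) 25.3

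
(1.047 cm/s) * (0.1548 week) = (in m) 980.2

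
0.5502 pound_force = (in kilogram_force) 0.2496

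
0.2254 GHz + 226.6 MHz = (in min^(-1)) 2.712e+10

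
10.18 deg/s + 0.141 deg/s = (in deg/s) 10.32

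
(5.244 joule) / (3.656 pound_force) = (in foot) 1.058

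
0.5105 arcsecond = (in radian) 2.475e-06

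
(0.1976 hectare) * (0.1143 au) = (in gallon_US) 8.926e+15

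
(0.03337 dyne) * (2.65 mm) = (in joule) 8.843e-10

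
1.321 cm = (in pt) 37.45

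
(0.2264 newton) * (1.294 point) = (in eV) 6.451e+14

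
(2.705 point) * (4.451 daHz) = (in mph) 0.09501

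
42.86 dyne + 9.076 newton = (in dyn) 9.076e+05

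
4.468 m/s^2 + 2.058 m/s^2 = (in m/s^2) 6.526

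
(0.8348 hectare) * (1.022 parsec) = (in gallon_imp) 5.791e+22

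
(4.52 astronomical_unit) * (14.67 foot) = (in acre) 7.471e+08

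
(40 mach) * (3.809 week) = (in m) 3.138e+10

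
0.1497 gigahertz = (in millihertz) 1.497e+11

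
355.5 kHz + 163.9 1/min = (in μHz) 3.555e+11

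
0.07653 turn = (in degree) 27.55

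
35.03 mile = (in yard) 6.165e+04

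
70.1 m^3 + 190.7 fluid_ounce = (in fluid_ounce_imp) 2.467e+06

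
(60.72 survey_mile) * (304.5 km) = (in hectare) 2.976e+06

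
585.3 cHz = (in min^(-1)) 351.2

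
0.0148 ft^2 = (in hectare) 1.375e-07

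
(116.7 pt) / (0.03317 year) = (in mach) 1.156e-10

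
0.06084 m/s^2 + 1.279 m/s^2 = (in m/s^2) 1.34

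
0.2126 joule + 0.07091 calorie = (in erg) 5.093e+06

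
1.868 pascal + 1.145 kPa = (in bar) 0.01147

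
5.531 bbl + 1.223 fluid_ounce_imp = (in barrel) 5.531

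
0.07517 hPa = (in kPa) 0.007517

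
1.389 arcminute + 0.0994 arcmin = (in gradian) 0.02756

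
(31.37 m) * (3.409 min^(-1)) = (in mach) 0.005234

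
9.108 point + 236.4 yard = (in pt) 6.128e+05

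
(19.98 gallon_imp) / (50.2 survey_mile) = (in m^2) 1.124e-06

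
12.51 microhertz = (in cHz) 0.001251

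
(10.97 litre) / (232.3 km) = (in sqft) 5.083e-07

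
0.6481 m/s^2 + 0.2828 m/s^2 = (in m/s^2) 0.9309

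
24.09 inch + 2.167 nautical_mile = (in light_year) 4.243e-13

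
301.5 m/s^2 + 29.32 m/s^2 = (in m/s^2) 330.8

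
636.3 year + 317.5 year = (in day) 3.481e+05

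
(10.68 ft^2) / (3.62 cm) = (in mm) 2.741e+04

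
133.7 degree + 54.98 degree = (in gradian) 209.6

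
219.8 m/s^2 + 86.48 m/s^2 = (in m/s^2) 306.3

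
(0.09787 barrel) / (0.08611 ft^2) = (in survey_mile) 0.001209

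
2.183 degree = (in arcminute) 131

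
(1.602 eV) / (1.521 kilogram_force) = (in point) 4.878e-17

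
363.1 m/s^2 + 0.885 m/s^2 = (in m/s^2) 364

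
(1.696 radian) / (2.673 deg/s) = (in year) 1.153e-06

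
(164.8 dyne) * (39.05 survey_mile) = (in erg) 1.036e+09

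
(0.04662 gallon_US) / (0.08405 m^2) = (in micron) 2100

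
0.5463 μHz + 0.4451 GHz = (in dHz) 4.451e+09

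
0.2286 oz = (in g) 6.481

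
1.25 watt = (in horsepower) 0.001676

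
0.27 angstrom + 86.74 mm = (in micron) 8.674e+04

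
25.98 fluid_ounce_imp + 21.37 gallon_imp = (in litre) 97.89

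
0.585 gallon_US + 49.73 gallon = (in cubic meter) 0.1905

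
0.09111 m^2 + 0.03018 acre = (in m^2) 122.2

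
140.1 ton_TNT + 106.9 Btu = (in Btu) 5.556e+08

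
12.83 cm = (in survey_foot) 0.4209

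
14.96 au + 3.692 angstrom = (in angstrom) 2.238e+22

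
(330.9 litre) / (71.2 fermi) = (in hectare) 4.647e+08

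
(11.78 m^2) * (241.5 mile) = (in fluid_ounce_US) 1.548e+11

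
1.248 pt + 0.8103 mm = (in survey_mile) 7.771e-07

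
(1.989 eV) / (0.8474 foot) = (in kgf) 1.258e-19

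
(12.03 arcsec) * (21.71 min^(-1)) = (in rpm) 0.0002015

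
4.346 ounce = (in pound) 0.2716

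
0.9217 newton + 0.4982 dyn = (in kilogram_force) 0.09399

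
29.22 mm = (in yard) 0.03196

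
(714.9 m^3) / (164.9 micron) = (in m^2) 4.335e+06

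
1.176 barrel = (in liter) 187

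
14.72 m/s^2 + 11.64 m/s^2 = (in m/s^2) 26.36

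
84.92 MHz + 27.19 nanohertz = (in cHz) 8.492e+09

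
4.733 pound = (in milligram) 2.147e+06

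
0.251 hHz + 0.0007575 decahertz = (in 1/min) 1506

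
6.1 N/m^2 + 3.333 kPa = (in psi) 0.4843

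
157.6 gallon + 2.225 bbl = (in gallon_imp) 209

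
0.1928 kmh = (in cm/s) 5.356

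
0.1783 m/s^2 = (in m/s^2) 0.1783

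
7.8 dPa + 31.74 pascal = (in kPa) 0.03252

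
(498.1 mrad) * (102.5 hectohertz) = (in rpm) 4.875e+04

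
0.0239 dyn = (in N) 2.39e-07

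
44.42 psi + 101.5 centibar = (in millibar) 4078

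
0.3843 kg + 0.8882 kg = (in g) 1272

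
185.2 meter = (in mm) 1.852e+05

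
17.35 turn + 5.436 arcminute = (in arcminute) 3.748e+05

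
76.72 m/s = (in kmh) 276.2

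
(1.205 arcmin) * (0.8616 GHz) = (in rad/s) 3.02e+05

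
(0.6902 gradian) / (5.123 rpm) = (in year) 6.408e-10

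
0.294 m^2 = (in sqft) 3.165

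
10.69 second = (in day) 0.0001237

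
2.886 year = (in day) 1053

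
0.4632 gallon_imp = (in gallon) 0.5563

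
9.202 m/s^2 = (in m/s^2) 9.202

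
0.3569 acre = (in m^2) 1444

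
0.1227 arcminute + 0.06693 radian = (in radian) 0.06697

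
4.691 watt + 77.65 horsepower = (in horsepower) 77.66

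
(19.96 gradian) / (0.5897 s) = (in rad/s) 0.5317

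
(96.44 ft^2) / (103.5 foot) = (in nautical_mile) 0.0001534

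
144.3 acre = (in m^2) 5.84e+05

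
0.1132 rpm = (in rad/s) 0.01185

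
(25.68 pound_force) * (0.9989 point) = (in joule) 0.04025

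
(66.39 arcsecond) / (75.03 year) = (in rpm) 1.299e-12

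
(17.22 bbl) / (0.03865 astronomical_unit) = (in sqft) 5.097e-09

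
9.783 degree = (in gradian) 10.87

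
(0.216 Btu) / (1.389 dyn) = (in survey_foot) 5.383e+07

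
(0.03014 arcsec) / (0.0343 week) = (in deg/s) 4.036e-10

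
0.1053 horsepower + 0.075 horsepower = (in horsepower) 0.1803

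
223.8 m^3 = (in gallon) 5.912e+04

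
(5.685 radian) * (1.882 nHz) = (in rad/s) 1.07e-08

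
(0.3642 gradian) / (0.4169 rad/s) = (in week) 2.269e-08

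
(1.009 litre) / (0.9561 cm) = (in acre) 2.608e-05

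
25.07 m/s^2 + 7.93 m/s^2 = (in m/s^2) 33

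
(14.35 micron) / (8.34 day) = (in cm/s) 1.991e-09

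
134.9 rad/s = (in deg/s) 7729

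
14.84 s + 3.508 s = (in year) 5.818e-07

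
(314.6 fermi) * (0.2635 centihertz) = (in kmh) 2.984e-15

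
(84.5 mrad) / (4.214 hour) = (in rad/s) 5.57e-06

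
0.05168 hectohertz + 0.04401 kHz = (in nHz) 4.918e+10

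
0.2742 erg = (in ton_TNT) 6.554e-18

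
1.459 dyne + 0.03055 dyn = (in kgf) 1.519e-06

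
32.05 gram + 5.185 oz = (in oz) 6.316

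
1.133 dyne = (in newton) 1.133e-05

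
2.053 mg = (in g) 0.002053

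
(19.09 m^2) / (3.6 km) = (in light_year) 5.605e-19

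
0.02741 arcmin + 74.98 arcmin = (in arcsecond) 4500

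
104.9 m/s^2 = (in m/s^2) 104.9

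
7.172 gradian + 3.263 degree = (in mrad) 169.6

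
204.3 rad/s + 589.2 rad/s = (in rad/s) 793.5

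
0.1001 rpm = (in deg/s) 0.6006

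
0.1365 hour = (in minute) 8.19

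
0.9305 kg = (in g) 930.5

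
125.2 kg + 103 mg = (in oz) 4416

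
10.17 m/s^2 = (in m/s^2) 10.17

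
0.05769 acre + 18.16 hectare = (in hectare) 18.18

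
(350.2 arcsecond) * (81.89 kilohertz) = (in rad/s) 139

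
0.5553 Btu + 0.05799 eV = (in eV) 3.657e+21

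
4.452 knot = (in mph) 5.123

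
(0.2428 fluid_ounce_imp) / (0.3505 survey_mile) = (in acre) 3.022e-12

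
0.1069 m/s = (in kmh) 0.3848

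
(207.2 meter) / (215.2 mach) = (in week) 4.675e-09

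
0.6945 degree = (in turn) 0.001929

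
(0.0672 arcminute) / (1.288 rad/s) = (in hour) 4.216e-09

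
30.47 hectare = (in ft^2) 3.28e+06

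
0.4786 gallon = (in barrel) 0.0114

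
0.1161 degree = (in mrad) 2.026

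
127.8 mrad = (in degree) 7.322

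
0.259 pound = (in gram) 117.5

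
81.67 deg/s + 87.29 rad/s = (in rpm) 847.2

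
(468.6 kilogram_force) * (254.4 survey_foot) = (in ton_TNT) 8.517e-05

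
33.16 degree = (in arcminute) 1990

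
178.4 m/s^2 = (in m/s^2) 178.4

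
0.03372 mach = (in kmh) 41.33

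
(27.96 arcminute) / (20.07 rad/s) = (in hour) 1.126e-07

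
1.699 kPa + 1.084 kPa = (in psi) 0.4036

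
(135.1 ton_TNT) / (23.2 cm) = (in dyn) 2.436e+17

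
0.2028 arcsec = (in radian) 9.832e-07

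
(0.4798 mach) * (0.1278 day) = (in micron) 1.804e+12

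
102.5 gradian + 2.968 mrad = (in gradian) 102.7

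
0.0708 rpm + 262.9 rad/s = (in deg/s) 1.506e+04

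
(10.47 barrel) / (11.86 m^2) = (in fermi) 1.404e+14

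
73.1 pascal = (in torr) 0.5483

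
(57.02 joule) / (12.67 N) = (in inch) 177.2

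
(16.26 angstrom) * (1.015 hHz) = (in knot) 3.208e-07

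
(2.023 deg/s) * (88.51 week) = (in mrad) 1.89e+09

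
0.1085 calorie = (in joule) 0.454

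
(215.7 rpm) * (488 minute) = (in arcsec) 1.364e+11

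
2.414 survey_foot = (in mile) 0.0004572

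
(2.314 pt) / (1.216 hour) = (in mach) 5.477e-10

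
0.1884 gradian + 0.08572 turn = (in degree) 31.03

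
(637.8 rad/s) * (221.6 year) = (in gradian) 2.838e+14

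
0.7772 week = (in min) 7834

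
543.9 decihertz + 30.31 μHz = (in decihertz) 543.9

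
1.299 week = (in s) 7.856e+05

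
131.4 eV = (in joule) 2.105e-17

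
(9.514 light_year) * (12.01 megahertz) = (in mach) 3.175e+21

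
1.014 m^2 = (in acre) 0.0002506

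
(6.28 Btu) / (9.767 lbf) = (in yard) 166.8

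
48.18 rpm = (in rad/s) 5.045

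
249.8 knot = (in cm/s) 1.285e+04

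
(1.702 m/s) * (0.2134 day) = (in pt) 8.895e+07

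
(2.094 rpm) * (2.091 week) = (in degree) 1.589e+07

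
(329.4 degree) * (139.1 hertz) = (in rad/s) 799.7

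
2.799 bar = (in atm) 2.762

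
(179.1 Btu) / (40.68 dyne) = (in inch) 1.829e+10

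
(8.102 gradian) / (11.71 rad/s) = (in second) 0.01087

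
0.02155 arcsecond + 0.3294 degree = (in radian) 0.005749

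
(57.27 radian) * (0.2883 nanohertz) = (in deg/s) 9.46e-07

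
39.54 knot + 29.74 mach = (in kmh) 3.653e+04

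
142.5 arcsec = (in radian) 0.0006909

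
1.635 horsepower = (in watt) 1219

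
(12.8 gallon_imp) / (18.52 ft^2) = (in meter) 0.03382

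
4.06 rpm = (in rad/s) 0.4252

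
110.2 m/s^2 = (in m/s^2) 110.2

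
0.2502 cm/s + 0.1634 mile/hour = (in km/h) 0.272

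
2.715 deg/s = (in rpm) 0.4525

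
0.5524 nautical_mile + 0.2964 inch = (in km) 1.023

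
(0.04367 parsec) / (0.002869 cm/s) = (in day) 5.436e+14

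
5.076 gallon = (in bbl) 0.1209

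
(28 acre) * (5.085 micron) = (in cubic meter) 0.5762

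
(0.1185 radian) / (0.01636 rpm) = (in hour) 0.01921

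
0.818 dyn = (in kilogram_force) 8.341e-07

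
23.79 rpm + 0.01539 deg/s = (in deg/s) 142.8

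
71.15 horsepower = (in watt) 5.306e+04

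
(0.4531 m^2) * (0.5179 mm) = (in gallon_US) 0.06199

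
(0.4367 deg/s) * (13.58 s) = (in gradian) 6.589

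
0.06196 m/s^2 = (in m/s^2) 0.06196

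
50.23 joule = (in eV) 3.135e+20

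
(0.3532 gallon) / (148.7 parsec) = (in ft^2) 3.136e-21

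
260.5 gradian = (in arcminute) 1.407e+04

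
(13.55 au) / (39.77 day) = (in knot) 1.147e+06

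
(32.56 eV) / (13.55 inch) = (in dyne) 1.516e-12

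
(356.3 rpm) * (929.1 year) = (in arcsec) 2.255e+17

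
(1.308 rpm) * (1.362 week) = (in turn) 1.796e+04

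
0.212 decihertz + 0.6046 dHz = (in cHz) 8.166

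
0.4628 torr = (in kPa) 0.0617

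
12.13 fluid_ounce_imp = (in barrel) 0.002168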